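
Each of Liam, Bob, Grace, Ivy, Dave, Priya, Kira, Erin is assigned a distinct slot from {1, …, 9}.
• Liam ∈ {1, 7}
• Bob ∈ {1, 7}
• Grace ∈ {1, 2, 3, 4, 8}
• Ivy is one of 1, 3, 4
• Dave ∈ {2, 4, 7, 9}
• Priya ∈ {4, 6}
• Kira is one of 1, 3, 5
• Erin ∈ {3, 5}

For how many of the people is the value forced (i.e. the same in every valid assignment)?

Liam and Bob share exactly the 2 values {1, 7}; by pigeonhole those values go to them, so strike 1, 7 from Grace, Ivy, Dave, Kira.
Kira and Erin between them cover only {3, 5} — a naked pair. Remove those values from Grace, Ivy.
That leaves Ivy = 4. So Grace, Dave, Priya can't be 4.
That leaves Priya = 6.
Determined: Ivy=4, Priya=6. The other people each still have more than one consistent value. That makes 2.

2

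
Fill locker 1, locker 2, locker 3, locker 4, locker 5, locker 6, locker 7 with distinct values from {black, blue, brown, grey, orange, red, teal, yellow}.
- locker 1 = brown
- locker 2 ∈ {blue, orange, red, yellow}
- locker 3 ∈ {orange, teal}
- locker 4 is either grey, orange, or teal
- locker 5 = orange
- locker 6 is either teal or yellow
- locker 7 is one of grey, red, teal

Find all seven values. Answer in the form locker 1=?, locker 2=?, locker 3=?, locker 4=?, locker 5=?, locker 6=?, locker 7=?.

locker 1 must be brown (only option left).
locker 5 must be orange (only option left). Remove orange from locker 2, locker 3, locker 4.
locker 3's domain is down to {teal}, so locker 3 = teal. So locker 4, locker 6, locker 7 can't be teal.
That leaves locker 4 = grey. Remove grey from locker 7.
That leaves locker 6 = yellow. Strike yellow from locker 2.
That leaves locker 7 = red. Eliminate red elsewhere: locker 2.
locker 2 has just one choice, so locker 2 = blue.

locker 1=brown, locker 2=blue, locker 3=teal, locker 4=grey, locker 5=orange, locker 6=yellow, locker 7=red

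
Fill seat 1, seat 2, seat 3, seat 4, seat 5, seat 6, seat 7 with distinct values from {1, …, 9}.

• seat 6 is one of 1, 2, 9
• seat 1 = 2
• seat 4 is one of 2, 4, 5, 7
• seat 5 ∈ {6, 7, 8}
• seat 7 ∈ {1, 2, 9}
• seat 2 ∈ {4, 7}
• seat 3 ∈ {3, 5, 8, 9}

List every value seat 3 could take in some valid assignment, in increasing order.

seat 1's domain is down to {2}, so seat 1 = 2. Eliminate 2 elsewhere: seat 4, seat 6, seat 7.
seat 6 and seat 7 between them cover only {1, 9} — a naked pair. Remove those values from seat 3.
No further eliminations apply; seat 3 can still be any of 3, 5, 8.

3, 5, 8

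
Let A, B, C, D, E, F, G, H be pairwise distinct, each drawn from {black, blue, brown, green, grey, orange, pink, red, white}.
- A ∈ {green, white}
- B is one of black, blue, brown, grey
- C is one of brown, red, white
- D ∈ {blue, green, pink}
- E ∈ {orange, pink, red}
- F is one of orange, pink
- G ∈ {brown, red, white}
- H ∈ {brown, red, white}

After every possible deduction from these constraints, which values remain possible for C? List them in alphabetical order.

brown, red, white

The 3 variables C, G, H are confined to {brown, red, white}, which locks those values in; drop them from A, B, E.
A's domain is down to {green}, so A = green. Strike green from D.
E and F share exactly the 2 values {orange, pink}; by pigeonhole those values go to them, so strike orange, pink from D.
That leaves D = blue. Strike blue from B.
No further eliminations apply; C can still be any of brown, red, white.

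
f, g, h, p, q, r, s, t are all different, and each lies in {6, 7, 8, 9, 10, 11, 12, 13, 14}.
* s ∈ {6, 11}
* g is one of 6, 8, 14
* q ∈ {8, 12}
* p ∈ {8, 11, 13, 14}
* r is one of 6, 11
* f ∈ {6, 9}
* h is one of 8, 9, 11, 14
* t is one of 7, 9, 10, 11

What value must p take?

r and s between them cover only {6, 11} — a naked pair. Remove those values from f, g, h, p, t.
f must be 9 (only option left). Eliminate 9 elsewhere: h, t.
g and h share exactly the 2 values {8, 14}; by pigeonhole those values go to them, so strike 8, 14 from p, q.
So p = 13.

13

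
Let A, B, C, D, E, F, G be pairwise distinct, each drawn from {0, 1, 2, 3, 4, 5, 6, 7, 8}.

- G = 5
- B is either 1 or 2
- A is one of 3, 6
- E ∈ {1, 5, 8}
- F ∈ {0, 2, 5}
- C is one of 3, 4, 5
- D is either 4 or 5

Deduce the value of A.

G's domain is down to {5}, so G = 5. Strike 5 from C, D, E, F.
D must be 4 (only option left). So C can't be 4.
C must be 3 (only option left). So A can't be 3.
So A = 6.

6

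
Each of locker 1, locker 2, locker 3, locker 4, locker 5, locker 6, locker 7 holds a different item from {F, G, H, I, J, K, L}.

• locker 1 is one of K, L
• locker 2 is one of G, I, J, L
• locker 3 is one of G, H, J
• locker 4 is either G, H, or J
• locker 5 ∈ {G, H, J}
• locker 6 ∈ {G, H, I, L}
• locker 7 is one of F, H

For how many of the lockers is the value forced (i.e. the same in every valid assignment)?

2

Among the 7 variables, F fits only locker 7 (and all 7 values in {F, G, H, I, J, K, L} must be used), so locker 7 = F.
The 6 still-open variables draw from only 6 values {G, H, I, J, K, L}, so each is used; only locker 1 can be K, hence locker 1 = K.
locker 3, locker 4, locker 5 share exactly the 3 values {G, H, J}; by pigeonhole those values go to them, so strike G, H, J from locker 2, locker 6.
Determined: locker 1=K, locker 7=F. The other lockers each still have more than one consistent value. That makes 2.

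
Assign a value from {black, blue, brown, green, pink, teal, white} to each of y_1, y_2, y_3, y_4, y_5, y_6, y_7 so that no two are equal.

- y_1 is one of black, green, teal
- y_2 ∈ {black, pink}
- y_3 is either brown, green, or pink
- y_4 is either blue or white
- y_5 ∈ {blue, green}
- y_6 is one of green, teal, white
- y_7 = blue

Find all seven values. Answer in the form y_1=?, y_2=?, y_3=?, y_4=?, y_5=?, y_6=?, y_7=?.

y_1=black, y_2=pink, y_3=brown, y_4=white, y_5=green, y_6=teal, y_7=blue

y_7 has just one choice, so y_7 = blue. Remove blue from y_4, y_5.
y_4 must be white (only option left). Remove white from y_6.
y_5's domain is down to {green}, so y_5 = green. Strike green from y_1, y_3, y_6.
y_6's domain is down to {teal}, so y_6 = teal. Remove teal from y_1.
y_1's domain is down to {black}, so y_1 = black. Eliminate black elsewhere: y_2.
That leaves y_2 = pink. So y_3 can't be pink.
y_3 must be brown (only option left).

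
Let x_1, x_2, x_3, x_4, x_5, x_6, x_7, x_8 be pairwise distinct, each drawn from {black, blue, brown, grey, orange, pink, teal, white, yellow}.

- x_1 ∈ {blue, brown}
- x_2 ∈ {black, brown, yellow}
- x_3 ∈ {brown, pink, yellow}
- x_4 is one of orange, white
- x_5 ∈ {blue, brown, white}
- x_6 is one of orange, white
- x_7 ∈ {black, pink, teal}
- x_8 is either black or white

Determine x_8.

The 8 variables draw from only 8 values {black, blue, brown, orange, pink, teal, white, yellow}, so each is used; only x_7 can be teal, hence x_7 = teal.
Among the 7 still-open variables, pink fits only x_3 (and all 7 values in {black, blue, brown, orange, pink, white, yellow} must be used), so x_3 = pink.
Among the 6 still-open variables, yellow fits only x_2 (and all 6 values in {black, blue, brown, orange, white, yellow} must be used), so x_2 = yellow.
The 5 still-open variables draw from only 5 values {black, blue, brown, orange, white}, so each is used; only x_8 can be black, hence x_8 = black.

black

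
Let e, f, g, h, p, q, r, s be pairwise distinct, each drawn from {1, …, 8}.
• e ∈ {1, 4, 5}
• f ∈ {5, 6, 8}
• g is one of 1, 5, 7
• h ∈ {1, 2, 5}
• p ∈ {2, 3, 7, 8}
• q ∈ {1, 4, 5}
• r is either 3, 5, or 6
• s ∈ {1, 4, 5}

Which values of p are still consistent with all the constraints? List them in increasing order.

3, 8

e, q, s share exactly the 3 values {1, 4, 5}; by pigeonhole those values go to them, so strike 1, 4, 5 from f, g, h, r.
g has just one choice, so g = 7. So p can't be 7.
h has just one choice, so h = 2. Remove 2 from p.
No further eliminations apply; p can still be any of 3, 8.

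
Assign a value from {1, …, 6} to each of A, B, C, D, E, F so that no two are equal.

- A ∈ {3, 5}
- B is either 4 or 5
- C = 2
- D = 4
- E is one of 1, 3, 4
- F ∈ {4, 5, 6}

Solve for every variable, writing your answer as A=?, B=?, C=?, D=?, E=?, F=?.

C has just one choice, so C = 2.
That leaves D = 4. Remove 4 from B, E, F.
B has just one choice, so B = 5. Strike 5 from A, F.
F's domain is down to {6}, so F = 6.
That leaves A = 3. Eliminate 3 elsewhere: E.
E has just one choice, so E = 1.

A=3, B=5, C=2, D=4, E=1, F=6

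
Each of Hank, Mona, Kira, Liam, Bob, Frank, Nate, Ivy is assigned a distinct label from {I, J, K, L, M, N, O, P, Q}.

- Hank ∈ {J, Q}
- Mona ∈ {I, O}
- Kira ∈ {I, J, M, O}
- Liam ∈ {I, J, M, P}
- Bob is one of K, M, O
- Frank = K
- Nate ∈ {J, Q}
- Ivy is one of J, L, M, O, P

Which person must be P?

Frank has just one choice, so Frank = K. Strike K from Bob.
The 7 still-open variables draw from only 7 values {I, J, L, M, O, P, Q}, so each is used; only Ivy can be L, hence Ivy = L.
The 6 still-open variables together cover exactly {I, J, M, O, P, Q} — 6 values for 6 variables — and P appears only in Liam's list, so Liam = P.

Liam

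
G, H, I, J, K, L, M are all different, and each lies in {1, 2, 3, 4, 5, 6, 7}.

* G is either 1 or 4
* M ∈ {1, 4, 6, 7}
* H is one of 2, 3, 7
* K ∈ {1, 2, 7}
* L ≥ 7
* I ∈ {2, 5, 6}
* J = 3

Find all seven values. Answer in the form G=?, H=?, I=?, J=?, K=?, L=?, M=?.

G=4, H=2, I=5, J=3, K=1, L=7, M=6

J has just one choice, so J = 3. Remove 3 from H.
L must be 7 (only option left). Strike 7 from H, K, M.
H has just one choice, so H = 2. Eliminate 2 elsewhere: I, K.
K has just one choice, so K = 1. Eliminate 1 elsewhere: G, M.
That leaves G = 4. Eliminate 4 elsewhere: M.
M must be 6 (only option left). So I can't be 6.
That leaves I = 5.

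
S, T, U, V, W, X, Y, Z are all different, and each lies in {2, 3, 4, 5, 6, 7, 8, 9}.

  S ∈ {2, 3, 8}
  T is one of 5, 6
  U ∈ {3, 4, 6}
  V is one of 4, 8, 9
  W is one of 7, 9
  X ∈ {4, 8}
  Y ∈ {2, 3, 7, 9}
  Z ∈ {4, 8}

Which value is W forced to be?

7

Among the 8 variables, 5 fits only T (and all 8 values in {2, 3, 4, 5, 6, 7, 8, 9} must be used), so T = 5.
The 7 still-open variables together cover exactly {2, 3, 4, 6, 7, 8, 9} — 7 values for 7 variables — and 6 appears only in U's list, so U = 6.
X and Z between them cover only {4, 8} — a naked pair. Remove those values from S, V.
V must be 9 (only option left). So W, Y can't be 9.
So W = 7.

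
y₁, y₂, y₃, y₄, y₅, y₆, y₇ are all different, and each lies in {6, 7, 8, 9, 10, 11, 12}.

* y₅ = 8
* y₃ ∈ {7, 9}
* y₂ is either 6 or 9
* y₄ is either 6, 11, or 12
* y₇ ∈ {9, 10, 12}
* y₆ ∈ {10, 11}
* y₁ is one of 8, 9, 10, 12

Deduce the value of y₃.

y₅'s domain is down to {8}, so y₅ = 8. Remove 8 from y₁.
Among the 6 still-open variables, 7 fits only y₃ (and all 6 values in {6, 7, 9, 10, 11, 12} must be used), so y₃ = 7.

7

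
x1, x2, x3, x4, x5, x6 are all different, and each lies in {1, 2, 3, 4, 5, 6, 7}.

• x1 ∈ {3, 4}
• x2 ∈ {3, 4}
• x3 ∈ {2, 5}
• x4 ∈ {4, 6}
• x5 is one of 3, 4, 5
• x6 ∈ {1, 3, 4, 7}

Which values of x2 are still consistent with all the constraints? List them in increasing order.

x1 and x2 share exactly the 2 values {3, 4}; by pigeonhole those values go to them, so strike 3, 4 from x4, x5, x6.
x4 must be 6 (only option left).
x5 has just one choice, so x5 = 5. Remove 5 from x3.
x3 has just one choice, so x3 = 2.
No further eliminations apply; x2 can still be any of 3, 4.

3, 4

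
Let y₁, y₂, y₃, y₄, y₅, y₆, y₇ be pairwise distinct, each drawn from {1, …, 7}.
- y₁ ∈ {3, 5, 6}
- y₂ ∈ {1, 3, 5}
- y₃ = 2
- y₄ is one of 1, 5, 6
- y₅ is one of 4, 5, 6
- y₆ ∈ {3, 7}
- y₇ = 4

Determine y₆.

7

y₃ has just one choice, so y₃ = 2.
y₇ must be 4 (only option left). Eliminate 4 elsewhere: y₅.
The 5 still-open variables together cover exactly {1, 3, 5, 6, 7} — 5 values for 5 variables — and 7 appears only in y₆'s list, so y₆ = 7.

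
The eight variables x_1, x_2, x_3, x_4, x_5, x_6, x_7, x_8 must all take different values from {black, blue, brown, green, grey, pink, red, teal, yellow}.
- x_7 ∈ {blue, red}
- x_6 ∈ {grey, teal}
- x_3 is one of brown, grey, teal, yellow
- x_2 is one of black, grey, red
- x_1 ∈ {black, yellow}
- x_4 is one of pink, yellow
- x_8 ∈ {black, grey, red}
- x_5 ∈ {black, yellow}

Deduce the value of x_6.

Among the 8 variables, blue fits only x_7 (and all 8 values in {black, blue, brown, grey, pink, red, teal, yellow} must be used), so x_7 = blue.
Among the 7 still-open variables, brown fits only x_3 (and all 7 values in {black, brown, grey, pink, red, teal, yellow} must be used), so x_3 = brown.
Among the 6 still-open variables, pink fits only x_4 (and all 6 values in {black, grey, pink, red, teal, yellow} must be used), so x_4 = pink.
The 5 still-open variables draw from only 5 values {black, grey, red, teal, yellow}, so each is used; only x_6 can be teal, hence x_6 = teal.

teal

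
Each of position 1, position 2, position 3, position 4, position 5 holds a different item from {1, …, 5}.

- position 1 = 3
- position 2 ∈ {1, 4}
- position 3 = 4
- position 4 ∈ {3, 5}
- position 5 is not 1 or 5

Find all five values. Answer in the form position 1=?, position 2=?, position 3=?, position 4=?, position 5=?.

position 1 has just one choice, so position 1 = 3. Strike 3 from position 4, position 5.
That leaves position 3 = 4. Remove 4 from position 2, position 5.
position 4 has just one choice, so position 4 = 5.
position 5 has just one choice, so position 5 = 2.
position 2's domain is down to {1}, so position 2 = 1.

position 1=3, position 2=1, position 3=4, position 4=5, position 5=2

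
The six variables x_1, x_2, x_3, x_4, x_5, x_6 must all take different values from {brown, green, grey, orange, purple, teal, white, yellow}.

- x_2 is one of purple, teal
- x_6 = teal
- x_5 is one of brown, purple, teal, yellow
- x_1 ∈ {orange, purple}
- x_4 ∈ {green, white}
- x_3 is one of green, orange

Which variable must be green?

x_6 must be teal (only option left). Eliminate teal elsewhere: x_2, x_5.
x_2 has just one choice, so x_2 = purple. Strike purple from x_1, x_5.
x_1 has just one choice, so x_1 = orange. Remove orange from x_3.
So green goes to x_3.

x_3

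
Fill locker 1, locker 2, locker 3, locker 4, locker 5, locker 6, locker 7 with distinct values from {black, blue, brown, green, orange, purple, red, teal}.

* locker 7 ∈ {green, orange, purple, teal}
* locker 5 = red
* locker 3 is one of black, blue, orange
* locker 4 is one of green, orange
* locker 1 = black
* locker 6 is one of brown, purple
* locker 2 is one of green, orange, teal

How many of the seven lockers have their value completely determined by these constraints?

locker 1 has just one choice, so locker 1 = black. Remove black from locker 3.
locker 5 must be red (only option left).
Determined: locker 1=black, locker 5=red. The other lockers each still have more than one consistent value. That makes 2.

2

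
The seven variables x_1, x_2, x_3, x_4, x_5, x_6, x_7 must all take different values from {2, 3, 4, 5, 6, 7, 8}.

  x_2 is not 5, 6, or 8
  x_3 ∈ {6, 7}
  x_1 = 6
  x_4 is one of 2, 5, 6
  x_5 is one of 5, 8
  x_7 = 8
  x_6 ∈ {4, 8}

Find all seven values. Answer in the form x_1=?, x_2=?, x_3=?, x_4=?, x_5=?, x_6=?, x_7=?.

x_1=6, x_2=3, x_3=7, x_4=2, x_5=5, x_6=4, x_7=8

x_1 must be 6 (only option left). Remove 6 from x_3, x_4.
That leaves x_3 = 7. Strike 7 from x_2.
x_7 must be 8 (only option left). Eliminate 8 elsewhere: x_5, x_6.
x_5 has just one choice, so x_5 = 5. Eliminate 5 elsewhere: x_4.
x_6's domain is down to {4}, so x_6 = 4. Remove 4 from x_2.
x_4's domain is down to {2}, so x_4 = 2. Remove 2 from x_2.
That leaves x_2 = 3.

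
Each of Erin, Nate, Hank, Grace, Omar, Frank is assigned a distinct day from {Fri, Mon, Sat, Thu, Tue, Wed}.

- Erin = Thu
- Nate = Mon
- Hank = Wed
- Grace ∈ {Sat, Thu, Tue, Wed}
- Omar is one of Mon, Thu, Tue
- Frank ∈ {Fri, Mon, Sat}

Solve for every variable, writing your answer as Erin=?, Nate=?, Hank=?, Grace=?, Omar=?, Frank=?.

Erin=Thu, Nate=Mon, Hank=Wed, Grace=Sat, Omar=Tue, Frank=Fri

Erin has just one choice, so Erin = Thu. Eliminate Thu elsewhere: Grace, Omar.
That leaves Nate = Mon. Remove Mon from Omar, Frank.
Hank's domain is down to {Wed}, so Hank = Wed. So Grace can't be Wed.
Omar must be Tue (only option left). So Grace can't be Tue.
Grace must be Sat (only option left). Remove Sat from Frank.
Frank's domain is down to {Fri}, so Frank = Fri.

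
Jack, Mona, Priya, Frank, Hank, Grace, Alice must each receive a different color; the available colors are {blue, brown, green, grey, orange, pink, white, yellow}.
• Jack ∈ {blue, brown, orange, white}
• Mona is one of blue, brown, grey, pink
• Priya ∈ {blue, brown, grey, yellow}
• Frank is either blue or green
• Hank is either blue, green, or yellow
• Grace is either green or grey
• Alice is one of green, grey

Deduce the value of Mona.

The 2 variables Grace and Alice are confined to {green, grey}, which locks those values in; drop them from Mona, Priya, Frank, Hank.
That leaves Frank = blue. Strike blue from Jack, Mona, Priya, Hank.
Hank has just one choice, so Hank = yellow. Strike yellow from Priya.
That leaves Priya = brown. Remove brown from Jack, Mona.
So Mona = pink.

pink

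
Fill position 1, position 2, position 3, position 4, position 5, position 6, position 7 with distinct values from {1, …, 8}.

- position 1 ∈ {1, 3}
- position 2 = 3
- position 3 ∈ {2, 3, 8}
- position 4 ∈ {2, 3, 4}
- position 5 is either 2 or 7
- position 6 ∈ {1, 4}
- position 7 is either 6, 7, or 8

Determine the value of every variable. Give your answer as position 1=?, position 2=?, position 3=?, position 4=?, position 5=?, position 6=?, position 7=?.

position 2's domain is down to {3}, so position 2 = 3. Eliminate 3 elsewhere: position 1, position 3, position 4.
That leaves position 1 = 1. Eliminate 1 elsewhere: position 6.
position 6 must be 4 (only option left). Strike 4 from position 4.
position 4 has just one choice, so position 4 = 2. Strike 2 from position 3, position 5.
position 5 must be 7 (only option left). Remove 7 from position 7.
position 3 has just one choice, so position 3 = 8. Eliminate 8 elsewhere: position 7.
That leaves position 7 = 6.

position 1=1, position 2=3, position 3=8, position 4=2, position 5=7, position 6=4, position 7=6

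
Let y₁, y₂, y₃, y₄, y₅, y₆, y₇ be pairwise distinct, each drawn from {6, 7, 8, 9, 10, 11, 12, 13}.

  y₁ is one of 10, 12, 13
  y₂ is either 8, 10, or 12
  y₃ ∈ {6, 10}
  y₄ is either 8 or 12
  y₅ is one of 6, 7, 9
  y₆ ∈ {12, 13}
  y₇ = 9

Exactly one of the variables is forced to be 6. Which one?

y₃

y₇'s domain is down to {9}, so y₇ = 9. Remove 9 from y₅.
The 6 still-open variables draw from only 6 values {6, 7, 8, 10, 12, 13}, so each is used; only y₅ can be 7, hence y₅ = 7.
The 5 still-open variables together cover exactly {6, 8, 10, 12, 13} — 5 values for 5 variables — and 6 appears only in y₃'s list, so y₃ = 6.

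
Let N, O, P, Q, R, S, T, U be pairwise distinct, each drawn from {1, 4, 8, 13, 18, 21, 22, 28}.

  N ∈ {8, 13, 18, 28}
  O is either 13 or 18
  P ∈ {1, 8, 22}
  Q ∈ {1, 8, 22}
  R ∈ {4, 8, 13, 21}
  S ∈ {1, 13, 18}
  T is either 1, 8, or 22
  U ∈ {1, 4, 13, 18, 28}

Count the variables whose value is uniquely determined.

Among the 8 variables, 21 fits only R (and all 8 values in {1, 4, 8, 13, 18, 21, 22, 28} must be used), so R = 21.
The 7 still-open variables together cover exactly {1, 4, 8, 13, 18, 22, 28} — 7 values for 7 variables — and 4 appears only in U's list, so U = 4.
The 6 still-open variables draw from only 6 values {1, 8, 13, 18, 22, 28}, so each is used; only N can be 28, hence N = 28.
The 3 variables P, Q, T are confined to {1, 8, 22}, which locks those values in; drop them from S.
Determined: N=28, R=21, U=4. The other variables each still have more than one consistent value. That makes 3.

3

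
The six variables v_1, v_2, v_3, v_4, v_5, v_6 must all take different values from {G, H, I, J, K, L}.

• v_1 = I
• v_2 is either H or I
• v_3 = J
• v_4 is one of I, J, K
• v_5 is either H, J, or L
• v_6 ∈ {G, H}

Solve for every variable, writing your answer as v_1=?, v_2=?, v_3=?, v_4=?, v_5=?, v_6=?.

v_1=I, v_2=H, v_3=J, v_4=K, v_5=L, v_6=G

v_1 has just one choice, so v_1 = I. Eliminate I elsewhere: v_2, v_4.
v_2 must be H (only option left). Strike H from v_5, v_6.
v_3 has just one choice, so v_3 = J. Eliminate J elsewhere: v_4, v_5.
v_4's domain is down to {K}, so v_4 = K.
v_5's domain is down to {L}, so v_5 = L.
v_6 must be G (only option left).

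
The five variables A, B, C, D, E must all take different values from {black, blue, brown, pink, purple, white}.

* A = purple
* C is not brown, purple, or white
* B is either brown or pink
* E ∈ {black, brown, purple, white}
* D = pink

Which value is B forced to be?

brown

A must be purple (only option left). So E can't be purple.
That leaves D = pink. Eliminate pink elsewhere: B, C.
So B = brown.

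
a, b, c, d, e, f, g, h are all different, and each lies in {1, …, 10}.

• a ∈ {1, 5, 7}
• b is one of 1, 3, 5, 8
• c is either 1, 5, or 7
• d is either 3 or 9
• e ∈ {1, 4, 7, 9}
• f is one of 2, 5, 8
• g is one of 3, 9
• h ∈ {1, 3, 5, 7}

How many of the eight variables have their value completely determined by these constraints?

Among the 8 variables, 2 fits only f (and all 8 values in {1, 2, 3, 4, 5, 7, 8, 9} must be used), so f = 2.
The 7 still-open variables together cover exactly {1, 3, 4, 5, 7, 8, 9} — 7 values for 7 variables — and 4 appears only in e's list, so e = 4.
Among the 6 still-open variables, 8 fits only b (and all 6 values in {1, 3, 5, 7, 8, 9} must be used), so b = 8.
d and g share exactly the 2 values {3, 9}; by pigeonhole those values go to them, so strike 3, 9 from h.
Determined: b=8, e=4, f=2. The other variables each still have more than one consistent value. That makes 3.

3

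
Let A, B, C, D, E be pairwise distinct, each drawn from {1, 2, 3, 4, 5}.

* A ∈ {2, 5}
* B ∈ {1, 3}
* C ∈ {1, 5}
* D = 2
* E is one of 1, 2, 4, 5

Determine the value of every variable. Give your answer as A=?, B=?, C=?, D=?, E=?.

D has just one choice, so D = 2. Strike 2 from A, E.
A must be 5 (only option left). Strike 5 from C, E.
C has just one choice, so C = 1. Strike 1 from B, E.
That leaves E = 4.
B has just one choice, so B = 3.

A=5, B=3, C=1, D=2, E=4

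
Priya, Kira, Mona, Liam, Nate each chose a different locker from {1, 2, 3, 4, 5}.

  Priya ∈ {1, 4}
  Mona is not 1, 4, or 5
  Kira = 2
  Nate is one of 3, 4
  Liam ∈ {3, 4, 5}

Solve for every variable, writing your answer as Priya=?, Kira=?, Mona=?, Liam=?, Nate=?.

Priya=1, Kira=2, Mona=3, Liam=5, Nate=4

Kira has just one choice, so Kira = 2. Eliminate 2 elsewhere: Mona.
Mona has just one choice, so Mona = 3. Remove 3 from Liam, Nate.
Nate must be 4 (only option left). Remove 4 from Priya, Liam.
That leaves Priya = 1.
Liam has just one choice, so Liam = 5.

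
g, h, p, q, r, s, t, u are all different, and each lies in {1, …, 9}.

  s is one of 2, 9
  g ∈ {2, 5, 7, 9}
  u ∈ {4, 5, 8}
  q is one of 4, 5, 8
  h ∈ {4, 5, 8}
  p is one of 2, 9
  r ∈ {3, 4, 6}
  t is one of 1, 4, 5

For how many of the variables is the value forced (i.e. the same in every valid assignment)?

p and s between them cover only {2, 9} — a naked pair. Remove those values from g.
h, q, u share exactly the 3 values {4, 5, 8}; by pigeonhole those values go to them, so strike 4, 5, 8 from g, r, t.
g has just one choice, so g = 7.
t's domain is down to {1}, so t = 1.
Determined: g=7, t=1. The other variables each still have more than one consistent value. That makes 2.

2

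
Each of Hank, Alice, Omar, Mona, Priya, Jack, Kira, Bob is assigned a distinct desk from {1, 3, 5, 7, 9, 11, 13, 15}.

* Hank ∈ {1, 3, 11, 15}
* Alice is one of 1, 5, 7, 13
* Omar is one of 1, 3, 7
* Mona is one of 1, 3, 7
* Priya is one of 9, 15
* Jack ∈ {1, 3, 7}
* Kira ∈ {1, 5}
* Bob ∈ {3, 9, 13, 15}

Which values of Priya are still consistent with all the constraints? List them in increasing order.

9, 15

Among the 8 variables, 11 fits only Hank (and all 8 values in {1, 3, 5, 7, 9, 11, 13, 15} must be used), so Hank = 11.
Omar, Mona, Jack between them cover only {1, 3, 7} — a naked triple. Remove those values from Alice, Kira, Bob.
That leaves Kira = 5. Remove 5 from Alice.
That leaves Alice = 13. So Bob can't be 13.
No further eliminations apply; Priya can still be any of 9, 15.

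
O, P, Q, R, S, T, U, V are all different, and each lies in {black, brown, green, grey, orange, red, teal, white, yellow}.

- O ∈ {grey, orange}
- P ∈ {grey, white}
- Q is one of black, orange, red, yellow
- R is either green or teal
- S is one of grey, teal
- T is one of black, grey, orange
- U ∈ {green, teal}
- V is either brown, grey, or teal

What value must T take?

black

The 2 variables R and U are confined to {green, teal}, which locks those values in; drop them from S, V.
S must be grey (only option left). Remove grey from O, P, T, V.
That leaves V = brown.
That leaves O = orange. Remove orange from Q, T.
So T = black.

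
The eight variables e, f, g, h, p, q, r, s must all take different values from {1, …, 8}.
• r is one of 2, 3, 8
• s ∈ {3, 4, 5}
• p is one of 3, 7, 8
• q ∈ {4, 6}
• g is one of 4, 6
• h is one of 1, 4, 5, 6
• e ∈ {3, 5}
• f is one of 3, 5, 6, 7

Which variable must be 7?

f

Among the 8 variables, 1 fits only h (and all 8 values in {1, 2, 3, 4, 5, 6, 7, 8} must be used), so h = 1.
Among the 7 still-open variables, 2 fits only r (and all 7 values in {2, 3, 4, 5, 6, 7, 8} must be used), so r = 2.
The 6 still-open variables draw from only 6 values {3, 4, 5, 6, 7, 8}, so each is used; only p can be 8, hence p = 8.
Among the 5 still-open variables, 7 fits only f (and all 5 values in {3, 4, 5, 6, 7} must be used), so f = 7.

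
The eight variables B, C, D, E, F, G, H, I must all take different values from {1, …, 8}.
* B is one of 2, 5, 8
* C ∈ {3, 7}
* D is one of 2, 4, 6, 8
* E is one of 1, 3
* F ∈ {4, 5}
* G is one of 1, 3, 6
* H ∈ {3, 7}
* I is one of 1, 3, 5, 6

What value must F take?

4

C and H share exactly the 2 values {3, 7}; by pigeonhole those values go to them, so strike 3, 7 from E, G, I.
E must be 1 (only option left). Strike 1 from G, I.
That leaves G = 6. So D, I can't be 6.
I's domain is down to {5}, so I = 5. So B, F can't be 5.
So F = 4.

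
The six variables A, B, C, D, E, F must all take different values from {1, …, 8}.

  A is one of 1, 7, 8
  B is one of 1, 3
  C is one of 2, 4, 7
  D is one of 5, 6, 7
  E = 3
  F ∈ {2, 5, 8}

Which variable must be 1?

E must be 3 (only option left). Remove 3 from B.
So 1 goes to B.

B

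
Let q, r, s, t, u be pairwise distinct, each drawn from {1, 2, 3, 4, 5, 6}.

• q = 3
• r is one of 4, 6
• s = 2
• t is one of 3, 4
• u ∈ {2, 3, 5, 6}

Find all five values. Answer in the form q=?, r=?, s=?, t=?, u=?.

q=3, r=6, s=2, t=4, u=5

q must be 3 (only option left). Remove 3 from t, u.
s must be 2 (only option left). Strike 2 from u.
t's domain is down to {4}, so t = 4. So r can't be 4.
r's domain is down to {6}, so r = 6. Remove 6 from u.
u has just one choice, so u = 5.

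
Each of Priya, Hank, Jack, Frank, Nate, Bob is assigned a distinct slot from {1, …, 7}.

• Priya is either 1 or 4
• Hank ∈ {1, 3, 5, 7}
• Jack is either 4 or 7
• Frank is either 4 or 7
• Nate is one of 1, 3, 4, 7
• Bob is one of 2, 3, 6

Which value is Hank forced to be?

5

Jack and Frank share exactly the 2 values {4, 7}; by pigeonhole those values go to them, so strike 4, 7 from Priya, Hank, Nate.
That leaves Priya = 1. So Hank, Nate can't be 1.
Nate has just one choice, so Nate = 3. Remove 3 from Hank, Bob.
So Hank = 5.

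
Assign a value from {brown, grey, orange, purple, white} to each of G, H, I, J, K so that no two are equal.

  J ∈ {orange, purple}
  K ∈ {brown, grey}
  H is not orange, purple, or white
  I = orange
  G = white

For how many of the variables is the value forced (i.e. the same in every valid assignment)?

3

G's domain is down to {white}, so G = white.
I must be orange (only option left). Strike orange from J.
J has just one choice, so J = purple.
Determined: G=white, I=orange, J=purple. The other variables each still have more than one consistent value. That makes 3.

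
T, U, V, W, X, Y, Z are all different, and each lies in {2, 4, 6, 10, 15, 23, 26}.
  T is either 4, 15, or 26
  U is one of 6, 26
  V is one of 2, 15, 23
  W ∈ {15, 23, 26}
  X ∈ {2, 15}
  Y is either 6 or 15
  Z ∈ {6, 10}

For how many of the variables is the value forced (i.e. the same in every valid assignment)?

Among the 7 variables, 4 fits only T (and all 7 values in {2, 4, 6, 10, 15, 23, 26} must be used), so T = 4.
The 6 still-open variables together cover exactly {2, 6, 10, 15, 23, 26} — 6 values for 6 variables — and 10 appears only in Z's list, so Z = 10.
Determined: T=4, Z=10. The other variables each still have more than one consistent value. That makes 2.

2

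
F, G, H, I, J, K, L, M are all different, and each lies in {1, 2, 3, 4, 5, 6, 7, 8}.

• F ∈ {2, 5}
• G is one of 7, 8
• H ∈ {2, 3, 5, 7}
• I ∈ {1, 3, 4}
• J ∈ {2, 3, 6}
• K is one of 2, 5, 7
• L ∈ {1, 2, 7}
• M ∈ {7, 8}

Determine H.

Among the 8 variables, 4 fits only I (and all 8 values in {1, 2, 3, 4, 5, 6, 7, 8} must be used), so I = 4.
The 7 still-open variables draw from only 7 values {1, 2, 3, 5, 6, 7, 8}, so each is used; only L can be 1, hence L = 1.
The 6 still-open variables together cover exactly {2, 3, 5, 6, 7, 8} — 6 values for 6 variables — and 6 appears only in J's list, so J = 6.
Among the 5 still-open variables, 3 fits only H (and all 5 values in {2, 3, 5, 7, 8} must be used), so H = 3.

3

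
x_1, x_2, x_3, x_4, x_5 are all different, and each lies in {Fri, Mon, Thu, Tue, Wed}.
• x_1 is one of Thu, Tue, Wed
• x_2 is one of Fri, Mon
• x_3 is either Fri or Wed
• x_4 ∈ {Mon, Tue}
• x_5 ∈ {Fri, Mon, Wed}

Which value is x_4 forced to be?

The 5 variables together cover exactly {Fri, Mon, Thu, Tue, Wed} — 5 values for 5 variables — and Thu appears only in x_1's list, so x_1 = Thu.
Among the 4 still-open variables, Tue fits only x_4 (and all 4 values in {Fri, Mon, Tue, Wed} must be used), so x_4 = Tue.

Tue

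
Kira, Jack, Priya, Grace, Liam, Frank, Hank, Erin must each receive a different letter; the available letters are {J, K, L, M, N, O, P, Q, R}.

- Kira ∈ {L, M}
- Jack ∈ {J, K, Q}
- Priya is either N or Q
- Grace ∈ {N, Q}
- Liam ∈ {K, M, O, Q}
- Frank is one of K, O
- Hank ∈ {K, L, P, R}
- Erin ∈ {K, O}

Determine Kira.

Priya and Grace between them cover only {N, Q} — a naked pair. Remove those values from Jack, Liam.
Frank and Erin share exactly the 2 values {K, O}; by pigeonhole those values go to them, so strike K, O from Jack, Liam, Hank.
Jack must be J (only option left).
Liam must be M (only option left). Eliminate M elsewhere: Kira.
So Kira = L.

L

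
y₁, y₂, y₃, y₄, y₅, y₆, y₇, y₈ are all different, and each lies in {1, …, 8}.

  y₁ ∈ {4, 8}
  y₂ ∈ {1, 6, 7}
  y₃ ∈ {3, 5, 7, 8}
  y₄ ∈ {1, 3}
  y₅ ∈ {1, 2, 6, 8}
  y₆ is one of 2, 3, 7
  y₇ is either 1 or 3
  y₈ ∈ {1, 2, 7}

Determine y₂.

Among the 8 variables, 4 fits only y₁ (and all 8 values in {1, 2, 3, 4, 5, 6, 7, 8} must be used), so y₁ = 4.
The 7 still-open variables together cover exactly {1, 2, 3, 5, 6, 7, 8} — 7 values for 7 variables — and 5 appears only in y₃'s list, so y₃ = 5.
Among the 6 still-open variables, 8 fits only y₅ (and all 6 values in {1, 2, 3, 6, 7, 8} must be used), so y₅ = 8.
The 5 still-open variables together cover exactly {1, 2, 3, 6, 7} — 5 values for 5 variables — and 6 appears only in y₂'s list, so y₂ = 6.

6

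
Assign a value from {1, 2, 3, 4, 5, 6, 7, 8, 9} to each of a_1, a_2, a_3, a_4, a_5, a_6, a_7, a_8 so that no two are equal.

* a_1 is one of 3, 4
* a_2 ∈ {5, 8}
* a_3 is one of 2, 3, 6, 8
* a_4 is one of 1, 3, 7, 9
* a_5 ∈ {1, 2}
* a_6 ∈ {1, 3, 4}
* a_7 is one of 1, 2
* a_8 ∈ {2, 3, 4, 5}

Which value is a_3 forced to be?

The 2 variables a_5 and a_7 are confined to {1, 2}, which locks those values in; drop them from a_3, a_4, a_6, a_8.
The 2 variables a_1 and a_6 are confined to {3, 4}, which locks those values in; drop them from a_3, a_4, a_8.
a_8's domain is down to {5}, so a_8 = 5. Remove 5 from a_2.
a_2 must be 8 (only option left). Remove 8 from a_3.
So a_3 = 6.

6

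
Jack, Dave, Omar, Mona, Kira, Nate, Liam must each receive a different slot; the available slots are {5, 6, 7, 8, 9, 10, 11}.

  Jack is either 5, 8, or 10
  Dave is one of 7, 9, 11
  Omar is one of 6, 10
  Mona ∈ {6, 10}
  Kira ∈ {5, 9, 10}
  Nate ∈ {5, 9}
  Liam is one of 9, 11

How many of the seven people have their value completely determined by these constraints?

The 7 variables draw from only 7 values {5, 6, 7, 8, 9, 10, 11}, so each is used; only Dave can be 7, hence Dave = 7.
The 6 still-open variables together cover exactly {5, 6, 8, 9, 10, 11} — 6 values for 6 variables — and 8 appears only in Jack's list, so Jack = 8.
The 5 still-open variables draw from only 5 values {5, 6, 9, 10, 11}, so each is used; only Liam can be 11, hence Liam = 11.
The 2 variables Omar and Mona are confined to {6, 10}, which locks those values in; drop them from Kira.
Determined: Jack=8, Dave=7, Liam=11. The other people each still have more than one consistent value. That makes 3.

3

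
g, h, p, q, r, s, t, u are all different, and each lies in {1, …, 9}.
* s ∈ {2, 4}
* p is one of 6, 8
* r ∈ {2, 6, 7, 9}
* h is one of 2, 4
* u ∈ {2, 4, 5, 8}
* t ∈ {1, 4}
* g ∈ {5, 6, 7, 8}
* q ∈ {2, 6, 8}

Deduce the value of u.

5

Among the 8 variables, 1 fits only t (and all 8 values in {1, 2, 4, 5, 6, 7, 8, 9} must be used), so t = 1.
The 7 still-open variables together cover exactly {2, 4, 5, 6, 7, 8, 9} — 7 values for 7 variables — and 9 appears only in r's list, so r = 9.
The 6 still-open variables together cover exactly {2, 4, 5, 6, 7, 8} — 6 values for 6 variables — and 7 appears only in g's list, so g = 7.
The 5 still-open variables draw from only 5 values {2, 4, 5, 6, 8}, so each is used; only u can be 5, hence u = 5.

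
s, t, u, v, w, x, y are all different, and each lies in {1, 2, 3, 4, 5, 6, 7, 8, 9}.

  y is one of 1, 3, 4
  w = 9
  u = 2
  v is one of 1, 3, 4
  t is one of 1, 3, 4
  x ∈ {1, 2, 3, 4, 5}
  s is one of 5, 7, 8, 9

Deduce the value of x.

5

u must be 2 (only option left). Strike 2 from x.
That leaves w = 9. Remove 9 from s.
t, v, y between them cover only {1, 3, 4} — a naked triple. Remove those values from x.
So x = 5.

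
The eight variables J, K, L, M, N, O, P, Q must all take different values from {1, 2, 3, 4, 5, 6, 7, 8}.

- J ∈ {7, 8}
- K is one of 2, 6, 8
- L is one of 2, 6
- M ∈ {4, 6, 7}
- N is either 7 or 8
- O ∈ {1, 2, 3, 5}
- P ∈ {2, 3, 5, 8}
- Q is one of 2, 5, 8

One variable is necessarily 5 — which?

Q

Among the 8 variables, 1 fits only O (and all 8 values in {1, 2, 3, 4, 5, 6, 7, 8} must be used), so O = 1.
Among the 7 still-open variables, 3 fits only P (and all 7 values in {2, 3, 4, 5, 6, 7, 8} must be used), so P = 3.
The 6 still-open variables draw from only 6 values {2, 4, 5, 6, 7, 8}, so each is used; only M can be 4, hence M = 4.
The 5 still-open variables together cover exactly {2, 5, 6, 7, 8} — 5 values for 5 variables — and 5 appears only in Q's list, so Q = 5.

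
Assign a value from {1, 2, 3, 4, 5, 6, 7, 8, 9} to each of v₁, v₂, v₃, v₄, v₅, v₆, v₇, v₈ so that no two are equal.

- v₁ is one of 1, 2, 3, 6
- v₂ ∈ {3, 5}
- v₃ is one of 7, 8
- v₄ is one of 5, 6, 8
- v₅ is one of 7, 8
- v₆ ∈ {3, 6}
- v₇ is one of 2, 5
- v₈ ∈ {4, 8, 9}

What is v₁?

1

The 2 variables v₃ and v₅ are confined to {7, 8}, which locks those values in; drop them from v₄, v₈.
The 3 variables v₂, v₄, v₆ are confined to {3, 5, 6}, which locks those values in; drop them from v₁, v₇.
v₇'s domain is down to {2}, so v₇ = 2. Strike 2 from v₁.
So v₁ = 1.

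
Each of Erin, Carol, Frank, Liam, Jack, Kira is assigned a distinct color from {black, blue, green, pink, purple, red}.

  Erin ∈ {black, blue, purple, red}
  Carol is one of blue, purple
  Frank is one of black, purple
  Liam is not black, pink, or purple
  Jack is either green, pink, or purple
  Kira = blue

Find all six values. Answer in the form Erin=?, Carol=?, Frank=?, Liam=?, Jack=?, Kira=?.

Kira has just one choice, so Kira = blue. So Erin, Carol, Liam can't be blue.
That leaves Carol = purple. Remove purple from Erin, Frank, Jack.
Frank must be black (only option left). Remove black from Erin.
Erin's domain is down to {red}, so Erin = red. Strike red from Liam.
That leaves Liam = green. Strike green from Jack.
Jack must be pink (only option left).

Erin=red, Carol=purple, Frank=black, Liam=green, Jack=pink, Kira=blue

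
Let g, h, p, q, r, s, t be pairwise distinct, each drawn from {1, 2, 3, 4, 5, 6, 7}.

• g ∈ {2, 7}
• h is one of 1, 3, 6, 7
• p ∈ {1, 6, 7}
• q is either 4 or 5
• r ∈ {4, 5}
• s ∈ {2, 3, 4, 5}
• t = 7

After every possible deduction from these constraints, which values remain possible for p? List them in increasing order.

1, 6

t's domain is down to {7}, so t = 7. Eliminate 7 elsewhere: g, h, p.
That leaves g = 2. Strike 2 from s.
The 2 variables q and r are confined to {4, 5}, which locks those values in; drop them from s.
That leaves s = 3. So h can't be 3.
No further eliminations apply; p can still be any of 1, 6.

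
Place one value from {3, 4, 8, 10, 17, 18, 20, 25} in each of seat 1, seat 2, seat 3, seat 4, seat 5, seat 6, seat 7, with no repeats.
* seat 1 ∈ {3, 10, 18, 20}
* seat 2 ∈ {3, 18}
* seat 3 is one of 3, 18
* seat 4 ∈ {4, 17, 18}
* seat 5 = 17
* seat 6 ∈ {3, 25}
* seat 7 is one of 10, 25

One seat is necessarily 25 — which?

seat 5 has just one choice, so seat 5 = 17. Strike 17 from seat 4.
The 6 still-open variables draw from only 6 values {3, 4, 10, 18, 20, 25}, so each is used; only seat 4 can be 4, hence seat 4 = 4.
The 5 still-open variables draw from only 5 values {3, 10, 18, 20, 25}, so each is used; only seat 1 can be 20, hence seat 1 = 20.
The 4 still-open variables together cover exactly {3, 10, 18, 25} — 4 values for 4 variables — and 10 appears only in seat 7's list, so seat 7 = 10.
The 3 still-open variables draw from only 3 values {3, 18, 25}, so each is used; only seat 6 can be 25, hence seat 6 = 25.

seat 6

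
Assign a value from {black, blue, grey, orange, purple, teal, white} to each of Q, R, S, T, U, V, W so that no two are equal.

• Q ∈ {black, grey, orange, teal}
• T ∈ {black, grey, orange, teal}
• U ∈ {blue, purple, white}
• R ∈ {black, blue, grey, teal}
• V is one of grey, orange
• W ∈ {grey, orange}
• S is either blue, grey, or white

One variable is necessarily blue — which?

Among the 7 variables, purple fits only U (and all 7 values in {black, blue, grey, orange, purple, teal, white} must be used), so U = purple.
The 6 still-open variables together cover exactly {black, blue, grey, orange, teal, white} — 6 values for 6 variables — and white appears only in S's list, so S = white.
The 5 still-open variables draw from only 5 values {black, blue, grey, orange, teal}, so each is used; only R can be blue, hence R = blue.

R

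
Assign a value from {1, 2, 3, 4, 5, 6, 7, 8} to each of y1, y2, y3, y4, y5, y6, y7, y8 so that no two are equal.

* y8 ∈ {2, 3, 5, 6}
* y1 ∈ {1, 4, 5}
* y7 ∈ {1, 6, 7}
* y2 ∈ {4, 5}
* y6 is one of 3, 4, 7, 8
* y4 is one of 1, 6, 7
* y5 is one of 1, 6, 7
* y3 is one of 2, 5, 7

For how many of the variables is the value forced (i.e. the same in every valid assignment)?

Among the 8 variables, 8 fits only y6 (and all 8 values in {1, 2, 3, 4, 5, 6, 7, 8} must be used), so y6 = 8.
The 7 still-open variables together cover exactly {1, 2, 3, 4, 5, 6, 7} — 7 values for 7 variables — and 3 appears only in y8's list, so y8 = 3.
Among the 6 still-open variables, 2 fits only y3 (and all 6 values in {1, 2, 4, 5, 6, 7} must be used), so y3 = 2.
y4, y5, y7 share exactly the 3 values {1, 6, 7}; by pigeonhole those values go to them, so strike 1, 6, 7 from y1.
Determined: y3=2, y6=8, y8=3. The other variables each still have more than one consistent value. That makes 3.

3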